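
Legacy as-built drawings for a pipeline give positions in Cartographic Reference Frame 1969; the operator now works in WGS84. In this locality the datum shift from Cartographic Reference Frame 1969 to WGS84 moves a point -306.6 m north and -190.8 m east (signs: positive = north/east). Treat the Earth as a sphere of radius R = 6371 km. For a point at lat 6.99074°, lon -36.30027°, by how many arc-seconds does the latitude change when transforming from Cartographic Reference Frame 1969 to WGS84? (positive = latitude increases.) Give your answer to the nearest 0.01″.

On a sphere of radius R, 1 rad of latitude = R, so Δφ = ΔN / R = -306.6 / 6371000 = -4.8124e-05 rad = -9.926″.

Δφ = -9.93″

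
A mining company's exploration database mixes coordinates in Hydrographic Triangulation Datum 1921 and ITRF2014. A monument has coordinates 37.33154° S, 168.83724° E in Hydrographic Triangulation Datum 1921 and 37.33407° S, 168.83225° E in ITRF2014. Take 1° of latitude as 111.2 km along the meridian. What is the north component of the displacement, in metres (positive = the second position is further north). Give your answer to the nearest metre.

Δφ = -37.33407° − -37.33154° = -0.00253°; Δλ = 168.83225° − 168.83724° = -0.00499°.
ΔN = Δφ × 111200 = -281.3 m; ΔE = Δλ × 111200 × cos(-37.33154°) = -0.00499 × 111200 × 0.795140 = -441.2 m.

ΔN = -281 m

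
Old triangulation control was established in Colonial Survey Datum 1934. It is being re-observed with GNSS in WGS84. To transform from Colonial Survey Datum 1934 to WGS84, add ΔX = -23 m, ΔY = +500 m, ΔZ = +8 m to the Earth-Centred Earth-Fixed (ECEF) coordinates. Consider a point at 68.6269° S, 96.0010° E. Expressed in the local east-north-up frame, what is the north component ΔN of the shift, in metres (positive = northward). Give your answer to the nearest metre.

At φ = -68.6269°, λ = 96.0010°: sin φ = -0.931227, cos φ = 0.364440, sin λ = 0.994520, cos λ = -0.104546.
ΔN = −sin φ cos λ·ΔX − sin φ sin λ·ΔY + cos φ·ΔZ = −(-0.931227)(-0.104546)(-23) − (-0.931227)(0.994520)(500) + (0.364440)(8) = 468.22 m.

ΔN = 468 m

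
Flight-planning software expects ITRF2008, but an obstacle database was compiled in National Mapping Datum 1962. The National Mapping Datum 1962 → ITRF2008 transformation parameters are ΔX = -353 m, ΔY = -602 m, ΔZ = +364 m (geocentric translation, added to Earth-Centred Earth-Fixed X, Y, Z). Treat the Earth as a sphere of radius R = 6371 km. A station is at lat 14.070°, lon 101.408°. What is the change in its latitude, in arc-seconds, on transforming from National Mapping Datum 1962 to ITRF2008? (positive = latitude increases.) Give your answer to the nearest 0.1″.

Δφ = 15.5″

sin φ = 0.243107, cos φ = 0.969999, sin λ = 0.980244, cos λ = -0.197794.
North component: ΔN = −sin φ cos λ·ΔX − sin φ sin λ·ΔY + cos φ·ΔZ = −(0.243107)(-0.197794)(-353) − (0.243107)(0.980244)(-602) + (0.969999)(364) = 479.56 m.
1° of latitude spans πR/180 = 111195 m, so Δφ = 479.56 / 111195 × 3600 = 15.526″.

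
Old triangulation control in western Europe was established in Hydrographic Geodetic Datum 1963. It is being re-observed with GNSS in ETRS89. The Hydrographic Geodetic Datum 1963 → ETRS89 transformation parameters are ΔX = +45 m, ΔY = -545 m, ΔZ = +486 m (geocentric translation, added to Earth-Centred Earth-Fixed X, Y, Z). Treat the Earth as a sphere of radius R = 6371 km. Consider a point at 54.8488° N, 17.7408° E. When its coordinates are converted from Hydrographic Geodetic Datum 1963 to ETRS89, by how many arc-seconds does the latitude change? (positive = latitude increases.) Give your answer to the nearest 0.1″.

sin φ = 0.817636, cos φ = 0.575736, sin λ = 0.304711, cos λ = 0.952445.
North component: ΔN = −sin φ cos λ·ΔX − sin φ sin λ·ΔY + cos φ·ΔZ = −(0.817636)(0.952445)(45) − (0.817636)(0.304711)(-545) + (0.575736)(486) = 380.55 m.
1° of latitude spans πR/180 = 111195 m, so Δφ = 380.55 / 111195 × 3600 = 12.320″.

Δφ = 12.3″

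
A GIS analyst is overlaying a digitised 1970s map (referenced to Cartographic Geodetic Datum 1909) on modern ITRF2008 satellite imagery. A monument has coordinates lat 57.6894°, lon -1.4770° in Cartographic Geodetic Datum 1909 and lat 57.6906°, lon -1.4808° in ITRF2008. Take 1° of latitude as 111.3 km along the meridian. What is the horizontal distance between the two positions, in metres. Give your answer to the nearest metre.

263 m

Δφ = 57.6906° − 57.6894° = +0.0012°; Δλ = -1.4808° − -1.4770° = -0.0038°.
ΔN = Δφ × 111300 = 133.6 m; ΔE = Δλ × 111300 × cos(57.6894°) = -0.0038 × 111300 × 0.534509 = -226.1 m.
Distance = √(ΔE² + ΔN²) = √((-226.1)² + 133.6²) = 262.6 m.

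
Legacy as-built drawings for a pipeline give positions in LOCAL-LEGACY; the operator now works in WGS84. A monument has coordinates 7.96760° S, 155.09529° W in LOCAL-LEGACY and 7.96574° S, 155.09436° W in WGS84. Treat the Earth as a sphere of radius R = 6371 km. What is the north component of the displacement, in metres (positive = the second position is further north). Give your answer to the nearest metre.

Δφ = -7.96574° − -7.96760° = +0.00186°; Δλ = -155.09436° − -155.09529° = +0.00093°.
1° along a meridian = πR/180 = 111195 m.
ΔN = Δφ × 111195 = 206.8 m; ΔE = Δλ × 111195 × cos(-7.96760°) = +0.00093 × 111195 × 0.990347 = 102.4 m.

ΔN = 207 m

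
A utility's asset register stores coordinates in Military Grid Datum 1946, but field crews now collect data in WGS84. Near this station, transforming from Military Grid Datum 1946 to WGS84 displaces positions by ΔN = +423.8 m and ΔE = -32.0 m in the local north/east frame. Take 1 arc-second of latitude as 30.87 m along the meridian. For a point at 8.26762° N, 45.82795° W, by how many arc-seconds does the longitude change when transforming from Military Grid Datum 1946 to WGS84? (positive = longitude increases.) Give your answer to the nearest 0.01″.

Δλ = -1.05″

At latitude 8.26762°, cos φ = 0.989607.
1″ of longitude at this latitude = 30.87 × cos φ = 30.5492 m, so Δλ = -32.0 / 30.5492 = -1.047″.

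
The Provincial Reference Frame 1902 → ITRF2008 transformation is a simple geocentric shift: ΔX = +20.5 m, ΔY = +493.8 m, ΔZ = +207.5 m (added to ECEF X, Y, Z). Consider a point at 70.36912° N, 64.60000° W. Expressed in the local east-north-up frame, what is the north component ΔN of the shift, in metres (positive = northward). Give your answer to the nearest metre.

ΔN = 482 m

At φ = 70.36912°, λ = -64.60000°: sin φ = 0.941877, cos φ = 0.335959, sin λ = -0.903335, cos λ = 0.428935.
ΔN = −sin φ cos λ·ΔX − sin φ sin λ·ΔY + cos φ·ΔZ = −(0.941877)(0.428935)(20.5) − (0.941877)(-0.903335)(493.8) + (0.335959)(207.5) = 481.57 m.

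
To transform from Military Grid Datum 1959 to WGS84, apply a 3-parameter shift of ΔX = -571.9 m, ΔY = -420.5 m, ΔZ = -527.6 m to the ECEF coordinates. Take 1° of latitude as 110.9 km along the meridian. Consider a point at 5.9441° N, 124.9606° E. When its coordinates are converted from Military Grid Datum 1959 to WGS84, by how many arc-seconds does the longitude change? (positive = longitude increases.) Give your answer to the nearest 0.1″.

sin φ = 0.103558, cos φ = 0.994623, sin λ = 0.819546, cos λ = -0.573013.
East component: ΔE = −sin λ·ΔX + cos λ·ΔY = −(0.819546)(-571.9) + (-0.573013)(-420.5) = 709.65 m.
1° of latitude spans 110900 m; at latitude φ, 1° of longitude spans that × cos φ = 110303.7 m, so Δλ = 709.65 / 110303.7 × 3600 = 23.161″.

Δλ = 23.2″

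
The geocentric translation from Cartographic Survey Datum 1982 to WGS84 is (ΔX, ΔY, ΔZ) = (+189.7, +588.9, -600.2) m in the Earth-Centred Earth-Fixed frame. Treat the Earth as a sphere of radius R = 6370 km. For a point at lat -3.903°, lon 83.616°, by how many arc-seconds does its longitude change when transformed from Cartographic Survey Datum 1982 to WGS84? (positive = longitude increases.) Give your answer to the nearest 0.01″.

Δλ = -3.99″

sin φ = -0.068068, cos φ = 0.997681, sin λ = 0.993799, cos λ = 0.111191.
East component: ΔE = −sin λ·ΔX + cos λ·ΔY = −(0.993799)(189.7) + (0.111191)(588.9) = -123.04 m.
1° of latitude spans πR/180 = 111177 m; at latitude φ, 1° of longitude spans that × cos φ = 110919.6 m, so Δλ = -123.04 / 110919.6 × 3600 = -3.993″.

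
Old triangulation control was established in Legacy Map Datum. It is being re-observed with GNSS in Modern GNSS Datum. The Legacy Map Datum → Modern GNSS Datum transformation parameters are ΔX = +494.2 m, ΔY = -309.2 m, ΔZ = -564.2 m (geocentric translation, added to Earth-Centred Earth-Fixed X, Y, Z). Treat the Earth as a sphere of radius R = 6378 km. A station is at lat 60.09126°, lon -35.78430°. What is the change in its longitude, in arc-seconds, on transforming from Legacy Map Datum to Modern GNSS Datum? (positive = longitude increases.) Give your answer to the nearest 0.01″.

Δλ = 2.47″

sin φ = 0.866821, cos φ = 0.498620, sin λ = -0.584735, cos λ = 0.811224.
East component: ΔE = −sin λ·ΔX + cos λ·ΔY = −(-0.584735)(494.2) + (0.811224)(-309.2) = 38.15 m.
1° of latitude spans πR/180 = 111317 m; at latitude φ, 1° of longitude spans that × cos φ = 55504.9 m, so Δλ = 38.15 / 55504.9 × 3600 = 2.474″.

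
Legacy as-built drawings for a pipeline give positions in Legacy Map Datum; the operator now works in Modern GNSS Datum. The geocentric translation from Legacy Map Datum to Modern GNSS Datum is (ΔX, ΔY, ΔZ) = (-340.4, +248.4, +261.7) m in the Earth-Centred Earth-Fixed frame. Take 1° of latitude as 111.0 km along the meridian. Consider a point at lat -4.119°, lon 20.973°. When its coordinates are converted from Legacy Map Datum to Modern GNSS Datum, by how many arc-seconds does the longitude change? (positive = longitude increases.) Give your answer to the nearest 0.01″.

sin φ = -0.071828, cos φ = 0.997417, sin λ = 0.357928, cos λ = 0.933749.
East component: ΔE = −sin λ·ΔX + cos λ·ΔY = −(0.357928)(-340.4) + (0.933749)(248.4) = 353.78 m.
1° of latitude spans 111000 m; at latitude φ, 1° of longitude spans that × cos φ = 110713.3 m, so Δλ = 353.78 / 110713.3 × 3600 = 11.504″.

Δλ = 11.50″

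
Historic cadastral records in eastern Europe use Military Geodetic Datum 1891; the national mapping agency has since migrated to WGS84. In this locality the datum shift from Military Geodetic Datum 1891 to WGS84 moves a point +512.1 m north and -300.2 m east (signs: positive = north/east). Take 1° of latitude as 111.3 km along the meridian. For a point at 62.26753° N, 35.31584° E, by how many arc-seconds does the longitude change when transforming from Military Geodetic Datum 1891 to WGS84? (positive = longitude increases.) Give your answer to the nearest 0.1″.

Δλ = -20.9″

At latitude 62.26753°, cos φ = 0.465344.
1° of longitude at this latitude = 111.3 × cos φ = 51.79 km, so Δλ = -300.2 / 51792.8 = -0.0057962° = -20.866″.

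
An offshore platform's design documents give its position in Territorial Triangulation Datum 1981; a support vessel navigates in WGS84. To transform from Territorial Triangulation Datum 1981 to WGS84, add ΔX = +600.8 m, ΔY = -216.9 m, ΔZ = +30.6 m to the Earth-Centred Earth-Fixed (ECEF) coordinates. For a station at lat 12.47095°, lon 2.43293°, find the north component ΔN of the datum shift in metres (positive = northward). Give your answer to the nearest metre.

ΔN = -98 m

The local north axis is (−sin φ cos λ, −sin φ sin λ, cos φ), giving ΔN = -129.623 + 1.988 + 29.878 = -97.76 m.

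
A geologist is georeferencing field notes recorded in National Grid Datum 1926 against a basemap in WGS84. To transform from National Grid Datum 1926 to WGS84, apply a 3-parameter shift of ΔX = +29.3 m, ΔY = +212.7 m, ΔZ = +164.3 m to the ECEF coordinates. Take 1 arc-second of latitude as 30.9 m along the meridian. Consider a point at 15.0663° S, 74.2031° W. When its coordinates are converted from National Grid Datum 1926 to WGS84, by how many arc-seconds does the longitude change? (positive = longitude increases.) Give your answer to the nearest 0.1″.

Δλ = 2.9″

sin φ = -0.259937, cos φ = 0.965626, sin λ = -0.962233, cos λ = 0.272228.
East component: ΔE = −sin λ·ΔX + cos λ·ΔY = −(-0.962233)(29.3) + (0.272228)(212.7) = 86.10 m.
1° of latitude spans 3600 × 30.90 = 111240 m; at latitude φ, 1° of longitude spans that × cos φ = 107416.2 m, so Δλ = 86.10 / 107416.2 × 3600 = 2.885″.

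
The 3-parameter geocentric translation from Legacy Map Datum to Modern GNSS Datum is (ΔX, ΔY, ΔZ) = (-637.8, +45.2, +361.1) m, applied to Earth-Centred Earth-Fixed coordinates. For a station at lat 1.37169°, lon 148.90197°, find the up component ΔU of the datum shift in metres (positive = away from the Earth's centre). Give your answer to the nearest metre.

ΔU = 578 m

At φ = 1.37169°, λ = 148.90197°: sin φ = 0.023938, cos φ = 0.999713, sin λ = 0.516504, cos λ = -0.856285.
ΔU = cos φ cos λ·ΔX + cos φ sin λ·ΔY + sin φ·ΔZ = (0.999713)(-0.856285)(-637.8) + (0.999713)(0.516504)(45.2) + (0.023938)(361.1) = 577.97 m.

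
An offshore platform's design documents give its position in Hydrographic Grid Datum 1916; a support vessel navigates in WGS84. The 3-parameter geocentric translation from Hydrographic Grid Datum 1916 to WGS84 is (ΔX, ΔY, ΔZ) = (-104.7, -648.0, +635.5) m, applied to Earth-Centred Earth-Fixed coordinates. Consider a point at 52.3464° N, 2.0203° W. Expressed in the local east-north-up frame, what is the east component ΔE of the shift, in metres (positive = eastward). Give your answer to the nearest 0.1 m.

At φ = 52.3464°, λ = -2.0203°: sin φ = 0.791719, cos φ = 0.610886, sin λ = -0.035254, cos λ = 0.999378.
ΔE = −sin λ·ΔX + cos λ·ΔY = −(-0.035254)·(-104.7) + (0.999378)·(-648.0) = -651.29 m.

ΔE = -651.3 m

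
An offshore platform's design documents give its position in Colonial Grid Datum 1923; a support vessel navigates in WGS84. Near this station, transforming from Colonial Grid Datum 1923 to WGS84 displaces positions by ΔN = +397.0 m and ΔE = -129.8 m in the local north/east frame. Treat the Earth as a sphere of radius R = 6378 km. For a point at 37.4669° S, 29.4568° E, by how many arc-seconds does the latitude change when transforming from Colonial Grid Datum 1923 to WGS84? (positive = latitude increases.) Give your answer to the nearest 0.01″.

On a sphere of radius R, 1 rad of latitude = R, so Δφ = ΔN / R = 397.0 / 6378000 = 6.2245e-05 rad = 12.839″.

Δφ = 12.84″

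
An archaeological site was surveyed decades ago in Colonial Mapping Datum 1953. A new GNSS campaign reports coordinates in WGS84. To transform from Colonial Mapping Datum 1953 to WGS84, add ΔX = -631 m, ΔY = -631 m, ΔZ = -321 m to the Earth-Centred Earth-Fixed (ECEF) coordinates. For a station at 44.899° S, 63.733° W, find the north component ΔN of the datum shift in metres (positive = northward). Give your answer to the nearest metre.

ΔN = -25 m

The local north axis is (−sin φ cos λ, −sin φ sin λ, cos φ), giving ΔN = -197.113 + 399.406 − 227.381 = -25.09 m.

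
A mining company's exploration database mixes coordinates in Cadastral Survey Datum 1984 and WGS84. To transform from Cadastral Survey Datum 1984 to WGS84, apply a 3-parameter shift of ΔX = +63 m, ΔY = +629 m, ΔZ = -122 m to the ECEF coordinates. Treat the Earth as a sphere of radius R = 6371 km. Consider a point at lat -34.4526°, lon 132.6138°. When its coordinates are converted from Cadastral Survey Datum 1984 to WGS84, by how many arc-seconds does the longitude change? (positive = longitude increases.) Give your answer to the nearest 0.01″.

Δλ = -18.54″

sin φ = -0.565724, cos φ = 0.824594, sin λ = 0.735934, cos λ = -0.677053.
East component: ΔE = −sin λ·ΔX + cos λ·ΔY = −(0.735934)(63) + (-0.677053)(629) = -472.23 m.
1° of latitude spans πR/180 = 111195 m; at latitude φ, 1° of longitude spans that × cos φ = 91690.7 m, so Δλ = -472.23 / 91690.7 × 3600 = -18.541″.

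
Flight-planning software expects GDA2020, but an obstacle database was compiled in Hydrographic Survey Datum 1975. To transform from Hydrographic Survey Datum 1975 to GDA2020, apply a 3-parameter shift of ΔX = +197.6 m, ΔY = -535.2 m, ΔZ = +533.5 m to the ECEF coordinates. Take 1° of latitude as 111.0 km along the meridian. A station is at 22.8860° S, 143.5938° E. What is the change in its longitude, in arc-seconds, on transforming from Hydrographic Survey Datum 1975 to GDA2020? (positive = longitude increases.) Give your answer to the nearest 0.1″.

Δλ = 11.0″

sin φ = -0.388899, cos φ = 0.921280, sin λ = 0.593506, cos λ = -0.804830.
East component: ΔE = −sin λ·ΔX + cos λ·ΔY = −(0.593506)(197.6) + (-0.804830)(-535.2) = 313.47 m.
1° of latitude spans 111000 m; at latitude φ, 1° of longitude spans that × cos φ = 102262.1 m, so Δλ = 313.47 / 102262.1 × 3600 = 11.035″.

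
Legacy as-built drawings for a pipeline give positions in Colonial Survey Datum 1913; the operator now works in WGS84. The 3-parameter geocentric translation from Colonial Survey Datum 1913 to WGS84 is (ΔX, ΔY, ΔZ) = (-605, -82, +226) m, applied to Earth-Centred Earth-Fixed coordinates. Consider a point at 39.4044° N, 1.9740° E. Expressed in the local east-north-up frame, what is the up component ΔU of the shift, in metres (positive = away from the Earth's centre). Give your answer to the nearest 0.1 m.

The local up (radial) axis is (cos φ cos λ, cos φ sin λ, sin φ), giving ΔU = -467.197 − 2.183 + 143.463 = -325.92 m.

ΔU = -325.9 m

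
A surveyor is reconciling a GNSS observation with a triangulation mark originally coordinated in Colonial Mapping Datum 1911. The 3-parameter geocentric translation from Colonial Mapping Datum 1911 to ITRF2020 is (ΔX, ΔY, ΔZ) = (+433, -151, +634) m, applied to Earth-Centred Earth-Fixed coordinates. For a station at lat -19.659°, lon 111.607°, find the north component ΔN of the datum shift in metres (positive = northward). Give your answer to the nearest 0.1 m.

At φ = -19.659°, λ = 111.607°: sin φ = -0.336421, cos φ = 0.941712, sin λ = 0.929732, cos λ = -0.368238.
ΔN = −sin φ cos λ·ΔX − sin φ sin λ·ΔY + cos φ·ΔZ = −(-0.336421)(-0.368238)(433) − (-0.336421)(0.929732)(-151) + (0.941712)(634) = 496.17 m.

ΔN = 496.2 m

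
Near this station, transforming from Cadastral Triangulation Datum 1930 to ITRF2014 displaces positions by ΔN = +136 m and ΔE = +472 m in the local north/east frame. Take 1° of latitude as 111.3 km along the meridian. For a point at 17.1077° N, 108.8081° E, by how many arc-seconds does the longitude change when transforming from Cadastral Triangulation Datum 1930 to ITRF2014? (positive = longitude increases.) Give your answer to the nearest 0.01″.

At latitude 17.1077°, cos φ = 0.955753.
1° of longitude at this latitude = 111.3 × cos φ = 106.38 km, so Δλ = 472.0 / 106375.4 = 0.0044371° = 15.974″.

Δλ = 15.97″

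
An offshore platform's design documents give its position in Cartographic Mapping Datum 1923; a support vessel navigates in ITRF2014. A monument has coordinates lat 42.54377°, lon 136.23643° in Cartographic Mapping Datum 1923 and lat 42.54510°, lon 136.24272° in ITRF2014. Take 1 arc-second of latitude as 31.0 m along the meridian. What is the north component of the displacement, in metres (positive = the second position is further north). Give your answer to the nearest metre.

Δφ = 42.54510° − 42.54377° = +0.00133°; Δλ = 136.24272° − 136.23643° = +0.00629°.
1° of latitude = 3600 × 31.00 = 111600 m.
ΔN = Δφ × 111600 = 148.4 m; ΔE = Δλ × 111600 × cos(42.54377°) = +0.00629 × 111600 × 0.736761 = 517.2 m.

ΔN = 148 m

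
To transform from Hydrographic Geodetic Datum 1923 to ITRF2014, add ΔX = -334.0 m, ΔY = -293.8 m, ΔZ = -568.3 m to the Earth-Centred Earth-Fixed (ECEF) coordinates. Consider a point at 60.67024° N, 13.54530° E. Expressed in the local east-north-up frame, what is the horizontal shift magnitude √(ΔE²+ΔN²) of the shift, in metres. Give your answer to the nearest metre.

217 m

At φ = 60.67024°, λ = 13.54530°: sin φ = 0.871815, cos φ = 0.489835, sin λ = 0.234214, cos λ = 0.972185.
ΔE = −sin λ·ΔX + cos λ·ΔY = −(0.234214)·(-334.0) + (0.972185)·(-293.8) = -207.40 m.
ΔN = −sin φ cos λ·ΔX − sin φ sin λ·ΔY + cos φ·ΔZ = −(0.871815)(0.972185)(-334.0) − (0.871815)(0.234214)(-293.8) + (0.489835)(-568.3) = 64.70 m.
Horizontal magnitude = √(ΔE² + ΔN²) = √((-207.40)² + 64.70²) = 217.26 m.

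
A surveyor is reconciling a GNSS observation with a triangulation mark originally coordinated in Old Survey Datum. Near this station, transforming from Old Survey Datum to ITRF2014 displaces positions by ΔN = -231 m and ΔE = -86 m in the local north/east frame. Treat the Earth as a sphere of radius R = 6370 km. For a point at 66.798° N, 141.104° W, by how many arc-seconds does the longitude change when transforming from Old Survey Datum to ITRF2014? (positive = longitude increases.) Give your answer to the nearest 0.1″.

At latitude 66.798°, cos φ = 0.393974.
One radian of longitude at latitude φ spans R cos φ, so Δλ = ΔE / (R cos φ) = -86.0 / (6370000 × 0.393974) = -3.4268e-05 rad = -7.068″.

Δλ = -7.1″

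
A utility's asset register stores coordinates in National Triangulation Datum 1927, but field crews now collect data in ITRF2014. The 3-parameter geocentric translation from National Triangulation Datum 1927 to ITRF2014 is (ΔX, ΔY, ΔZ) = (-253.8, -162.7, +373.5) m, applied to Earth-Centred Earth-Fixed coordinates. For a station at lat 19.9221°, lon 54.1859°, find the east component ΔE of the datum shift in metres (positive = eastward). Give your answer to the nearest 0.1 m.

The local east axis at (φ, λ) is (−sin λ, cos λ, 0), so ΔE = −sin(54.1859°)·(-253.8) + cos(54.1859°)·(-162.7) = 110.61 m.

ΔE = 110.6 m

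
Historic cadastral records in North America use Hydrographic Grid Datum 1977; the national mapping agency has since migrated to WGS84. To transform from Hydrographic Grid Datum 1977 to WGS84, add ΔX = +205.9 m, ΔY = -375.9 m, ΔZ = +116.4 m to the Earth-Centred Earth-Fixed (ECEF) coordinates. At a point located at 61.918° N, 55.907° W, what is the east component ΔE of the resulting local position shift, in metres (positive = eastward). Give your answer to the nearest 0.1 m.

ΔE = -40.2 m

At φ = 61.918°, λ = -55.907°: sin φ = 0.882275, cos φ = 0.470735, sin λ = -0.828129, cos λ = 0.560538.
ΔE = −sin λ·ΔX + cos λ·ΔY = −(-0.828129)·(205.9) + (0.560538)·(-375.9) = -40.19 m.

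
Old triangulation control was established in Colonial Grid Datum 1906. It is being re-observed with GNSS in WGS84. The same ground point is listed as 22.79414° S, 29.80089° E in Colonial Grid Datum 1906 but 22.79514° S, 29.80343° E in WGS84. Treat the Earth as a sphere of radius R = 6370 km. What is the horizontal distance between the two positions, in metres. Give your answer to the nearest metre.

283 m

Δφ = -22.79514° − -22.79414° = -0.00100°; Δλ = 29.80343° − 29.80089° = +0.00254°.
1° along a meridian = πR/180 = 111177 m.
ΔN = Δφ × 111177 = -111.2 m; ΔE = Δλ × 111177 × cos(-22.79414°) = +0.00254 × 111177 × 0.921903 = 260.3 m.
Distance = √(ΔE² + ΔN²) = √(260.3² + (-111.2)²) = 283.1 m.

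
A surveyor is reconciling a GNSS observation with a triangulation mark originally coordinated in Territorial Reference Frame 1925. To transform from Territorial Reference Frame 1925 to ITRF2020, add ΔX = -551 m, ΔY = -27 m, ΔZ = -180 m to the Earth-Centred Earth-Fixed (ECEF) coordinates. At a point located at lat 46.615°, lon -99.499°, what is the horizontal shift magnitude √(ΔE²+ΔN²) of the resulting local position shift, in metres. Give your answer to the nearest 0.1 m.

578.1 m

At φ = 46.615°, λ = -99.499°: sin φ = 0.726755, cos φ = 0.686897, sin λ = -0.986288, cos λ = -0.165030.
ΔE = −sin λ·ΔX + cos λ·ΔY = −(-0.986288)·(-551) + (-0.165030)·(-27) = -538.99 m.
ΔN = −sin φ cos λ·ΔX − sin φ sin λ·ΔY + cos φ·ΔZ = −(0.726755)(-0.165030)(-551) − (0.726755)(-0.986288)(-27) + (0.686897)(-180) = -209.08 m.
Horizontal magnitude = √(ΔE² + ΔN²) = √((-538.99)² + (-209.08)²) = 578.12 m.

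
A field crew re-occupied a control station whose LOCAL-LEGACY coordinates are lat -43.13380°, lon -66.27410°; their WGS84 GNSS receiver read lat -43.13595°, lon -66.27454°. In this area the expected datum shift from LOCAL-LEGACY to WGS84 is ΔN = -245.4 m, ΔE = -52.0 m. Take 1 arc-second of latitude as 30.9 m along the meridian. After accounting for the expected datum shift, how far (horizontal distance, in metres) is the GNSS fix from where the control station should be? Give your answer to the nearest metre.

17 m

Observed coordinate differences: Δφ = -0.00215°, Δλ = -0.00044°.
Converting to metres (1° lat = 111240 m, cos φ = 0.729759): observed ΔN = -239.2 m, observed ΔE = -35.7 m.
Subtracting the expected shift leaves a residual of -239.2 − (-245.4) = 6.2 m north and -35.7 − (-52.0) = 16.3 m east.
Residual distance = √(6.2² + 16.3²) = 17.4 m.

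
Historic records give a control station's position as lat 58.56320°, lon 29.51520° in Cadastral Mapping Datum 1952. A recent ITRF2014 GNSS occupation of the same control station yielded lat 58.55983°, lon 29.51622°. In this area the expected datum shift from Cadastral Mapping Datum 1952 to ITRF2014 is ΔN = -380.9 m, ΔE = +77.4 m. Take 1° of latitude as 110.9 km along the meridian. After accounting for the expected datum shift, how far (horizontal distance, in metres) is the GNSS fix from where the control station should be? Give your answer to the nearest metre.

Observed coordinate differences: Δφ = -0.00337°, Δλ = +0.00102°.
Converting to metres (1° lat = 110900 m, cos φ = 0.521558): observed ΔN = -373.7 m, observed ΔE = 59.0 m.
Subtracting the expected shift leaves a residual of -373.7 − (-380.9) = 7.2 m north and 59.0 − (77.4) = -18.4 m east.
Residual distance = √(7.2² + (-18.4)²) = 19.7 m.

20 m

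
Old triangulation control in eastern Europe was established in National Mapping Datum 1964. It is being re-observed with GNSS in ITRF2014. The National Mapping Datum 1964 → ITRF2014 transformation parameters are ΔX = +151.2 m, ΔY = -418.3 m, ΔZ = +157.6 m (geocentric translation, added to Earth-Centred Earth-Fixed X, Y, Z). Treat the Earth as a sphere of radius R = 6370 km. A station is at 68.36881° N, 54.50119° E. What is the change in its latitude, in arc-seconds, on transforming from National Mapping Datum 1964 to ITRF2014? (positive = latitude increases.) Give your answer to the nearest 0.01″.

Δφ = 9.49″

sin φ = 0.929576, cos φ = 0.368631, sin λ = 0.814128, cos λ = 0.580686.
North component: ΔN = −sin φ cos λ·ΔX − sin φ sin λ·ΔY + cos φ·ΔZ = −(0.929576)(0.580686)(151.2) − (0.929576)(0.814128)(-418.3) + (0.368631)(157.6) = 293.05 m.
1° of latitude spans πR/180 = 111177 m, so Δφ = 293.05 / 111177 × 3600 = 9.489″.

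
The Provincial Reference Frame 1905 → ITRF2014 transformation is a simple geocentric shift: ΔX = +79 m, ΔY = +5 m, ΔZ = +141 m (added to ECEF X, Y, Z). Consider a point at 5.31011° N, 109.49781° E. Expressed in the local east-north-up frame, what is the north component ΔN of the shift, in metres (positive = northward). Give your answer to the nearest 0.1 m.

ΔN = 142.4 m

At φ = 5.31011°, λ = 109.49781°: sin φ = 0.092546, cos φ = 0.995708, sin λ = 0.942654, cos λ = -0.333771.
ΔN = −sin φ cos λ·ΔX − sin φ sin λ·ΔY + cos φ·ΔZ = −(0.092546)(-0.333771)(79) − (0.092546)(0.942654)(5) + (0.995708)(141) = 142.40 m.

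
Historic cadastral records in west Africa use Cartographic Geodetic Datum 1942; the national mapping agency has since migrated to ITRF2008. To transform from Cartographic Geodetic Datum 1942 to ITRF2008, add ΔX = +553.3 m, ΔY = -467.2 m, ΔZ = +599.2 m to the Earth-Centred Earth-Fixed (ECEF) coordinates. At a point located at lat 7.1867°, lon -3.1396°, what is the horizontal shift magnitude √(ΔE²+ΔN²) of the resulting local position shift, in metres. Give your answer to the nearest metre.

The local east axis at (φ, λ) is (−sin λ, cos λ, 0), so ΔE = −sin(-3.1396°)·553.3 + cos(-3.1396°)·(-467.2) = -436.20 m.
The local north axis is (−sin φ cos λ, −sin φ sin λ, cos φ), giving ΔN = -69.116 − 3.201 + 594.493 = 522.18 m.
Horizontal magnitude = √(ΔE² + ΔN²) = √((-436.20)² + 522.18²) = 680.39 m.

680 m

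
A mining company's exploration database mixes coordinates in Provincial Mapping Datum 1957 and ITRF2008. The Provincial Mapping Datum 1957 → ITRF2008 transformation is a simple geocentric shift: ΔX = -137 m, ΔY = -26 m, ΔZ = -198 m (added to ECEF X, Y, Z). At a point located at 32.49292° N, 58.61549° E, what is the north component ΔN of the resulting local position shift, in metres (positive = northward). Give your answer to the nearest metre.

ΔN = -117 m

The local north axis is (−sin φ cos λ, −sin φ sin λ, cos φ), giving ΔN = 38.327 + 11.924 − 167.005 = -116.75 m.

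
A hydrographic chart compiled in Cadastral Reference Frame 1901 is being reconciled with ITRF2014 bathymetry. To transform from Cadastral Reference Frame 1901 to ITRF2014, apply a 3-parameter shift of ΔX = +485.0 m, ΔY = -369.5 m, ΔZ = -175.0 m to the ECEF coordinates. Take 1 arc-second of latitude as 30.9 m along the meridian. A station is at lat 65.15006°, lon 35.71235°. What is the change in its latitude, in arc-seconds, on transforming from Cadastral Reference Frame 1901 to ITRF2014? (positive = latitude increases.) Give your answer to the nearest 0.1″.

sin φ = 0.907412, cos φ = 0.420243, sin λ = 0.583716, cos λ = 0.811958.
North component: ΔN = −sin φ cos λ·ΔX − sin φ sin λ·ΔY + cos φ·ΔZ = −(0.907412)(0.811958)(485.0) − (0.907412)(0.583716)(-369.5) + (0.420243)(-175.0) = -235.17 m.
1° of latitude spans 3600 × 30.90 = 111240 m, so Δφ = -235.17 / 111240 × 3600 = -7.611″.

Δφ = -7.6″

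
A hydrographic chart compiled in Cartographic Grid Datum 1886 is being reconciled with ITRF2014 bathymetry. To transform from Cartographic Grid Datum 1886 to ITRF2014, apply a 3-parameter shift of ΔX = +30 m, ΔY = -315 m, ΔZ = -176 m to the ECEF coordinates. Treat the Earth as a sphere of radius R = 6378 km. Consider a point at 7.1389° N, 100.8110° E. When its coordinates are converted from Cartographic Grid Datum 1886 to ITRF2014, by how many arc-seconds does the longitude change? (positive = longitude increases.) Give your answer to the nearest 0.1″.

Δλ = 1.0″

sin φ = 0.124275, cos φ = 0.992248, sin λ = 0.982251, cos λ = -0.187570.
East component: ΔE = −sin λ·ΔX + cos λ·ΔY = −(0.982251)(30) + (-0.187570)(-315) = 29.62 m.
1° of latitude spans πR/180 = 111317 m; at latitude φ, 1° of longitude spans that × cos φ = 110454.1 m, so Δλ = 29.62 / 110454.1 × 3600 = 0.965″.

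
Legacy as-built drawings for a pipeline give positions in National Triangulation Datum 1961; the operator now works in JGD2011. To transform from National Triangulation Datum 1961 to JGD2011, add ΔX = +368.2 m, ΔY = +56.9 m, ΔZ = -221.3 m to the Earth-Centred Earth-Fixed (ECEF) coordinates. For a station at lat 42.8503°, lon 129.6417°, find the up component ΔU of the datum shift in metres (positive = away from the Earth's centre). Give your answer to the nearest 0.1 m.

The local up (radial) axis is (cos φ cos λ, cos φ sin λ, sin φ), giving ΔU = -172.217 + 32.123 − 150.503 = -290.60 m.

ΔU = -290.6 m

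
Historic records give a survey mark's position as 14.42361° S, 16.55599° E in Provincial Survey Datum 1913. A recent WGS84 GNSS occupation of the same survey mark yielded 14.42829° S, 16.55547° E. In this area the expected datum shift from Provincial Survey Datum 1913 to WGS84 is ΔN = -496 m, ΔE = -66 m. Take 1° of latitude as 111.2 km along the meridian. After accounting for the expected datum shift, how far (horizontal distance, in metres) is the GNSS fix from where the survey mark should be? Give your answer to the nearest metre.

Observed coordinate differences: Δφ = -0.00468°, Δλ = -0.00052°.
Converting to metres (1° lat = 111200 m, cos φ = 0.968481): observed ΔN = -520.4 m, observed ΔE = -56.0 m.
Subtracting the expected shift leaves a residual of -520.4 − (-496) = -24.4 m north and -56.0 − (-66) = 10.0 m east.
Residual distance = √((-24.4)² + 10.0²) = 26.4 m.

26 m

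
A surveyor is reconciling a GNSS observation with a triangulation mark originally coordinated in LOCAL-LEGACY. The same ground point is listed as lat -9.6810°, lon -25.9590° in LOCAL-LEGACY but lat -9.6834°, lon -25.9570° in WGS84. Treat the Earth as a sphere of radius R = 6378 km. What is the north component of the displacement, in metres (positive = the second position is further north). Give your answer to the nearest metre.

ΔN = -267 m

Δφ = -9.6834° − -9.6810° = -0.0024°; Δλ = -25.9570° − -25.9590° = +0.0020°.
1° along a meridian = πR/180 = 111317 m.
ΔN = Δφ × 111317 = -267.2 m; ΔE = Δλ × 111317 × cos(-9.6810°) = +0.0020 × 111317 × 0.985759 = 219.5 m.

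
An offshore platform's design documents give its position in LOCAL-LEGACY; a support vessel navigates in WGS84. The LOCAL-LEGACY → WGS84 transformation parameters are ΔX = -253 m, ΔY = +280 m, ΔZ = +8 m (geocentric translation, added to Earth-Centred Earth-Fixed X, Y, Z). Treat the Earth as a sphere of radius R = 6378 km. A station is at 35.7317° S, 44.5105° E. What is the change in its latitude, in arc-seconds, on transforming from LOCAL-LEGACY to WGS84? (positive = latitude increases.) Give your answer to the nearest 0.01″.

sin φ = -0.583990, cos φ = 0.811761, sin λ = 0.701040, cos λ = 0.713122.
North component: ΔN = −sin φ cos λ·ΔX − sin φ sin λ·ΔY + cos φ·ΔZ = −(-0.583990)(0.713122)(-253) − (-0.583990)(0.701040)(280) + (0.811761)(8) = 15.76 m.
1° of latitude spans πR/180 = 111317 m, so Δφ = 15.76 / 111317 × 3600 = 0.510″.

Δφ = 0.51″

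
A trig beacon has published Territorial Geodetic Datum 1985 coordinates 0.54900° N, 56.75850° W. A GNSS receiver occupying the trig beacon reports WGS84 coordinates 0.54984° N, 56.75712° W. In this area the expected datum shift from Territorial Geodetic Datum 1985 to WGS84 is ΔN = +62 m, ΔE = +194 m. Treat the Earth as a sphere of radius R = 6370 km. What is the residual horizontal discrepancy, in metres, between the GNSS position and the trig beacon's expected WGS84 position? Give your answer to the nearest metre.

51 m

Observed coordinate differences: Δφ = +0.00084°, Δλ = +0.00138°.
Converting to metres (1° lat = 111177 m, cos φ = 0.999954): observed ΔN = 93.4 m, observed ΔE = 153.4 m.
Subtracting the expected shift leaves a residual of 93.4 − (62) = 31.4 m north and 153.4 − (194) = -40.6 m east.
Residual distance = √(31.4² + (-40.6)²) = 51.3 m.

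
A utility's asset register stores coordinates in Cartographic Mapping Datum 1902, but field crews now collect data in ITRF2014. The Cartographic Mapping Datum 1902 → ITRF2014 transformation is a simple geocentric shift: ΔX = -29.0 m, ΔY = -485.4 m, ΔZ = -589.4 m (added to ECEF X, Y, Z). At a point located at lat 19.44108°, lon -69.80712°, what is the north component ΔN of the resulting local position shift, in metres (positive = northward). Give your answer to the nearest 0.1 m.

At φ = 19.44108°, λ = -69.80712°: sin φ = 0.332837, cos φ = 0.942984, sin λ = -0.938536, cos λ = 0.345182.
ΔN = −sin φ cos λ·ΔX − sin φ sin λ·ΔY + cos φ·ΔZ = −(0.332837)(0.345182)(-29.0) − (0.332837)(-0.938536)(-485.4) + (0.942984)(-589.4) = -704.09 m.

ΔN = -704.1 m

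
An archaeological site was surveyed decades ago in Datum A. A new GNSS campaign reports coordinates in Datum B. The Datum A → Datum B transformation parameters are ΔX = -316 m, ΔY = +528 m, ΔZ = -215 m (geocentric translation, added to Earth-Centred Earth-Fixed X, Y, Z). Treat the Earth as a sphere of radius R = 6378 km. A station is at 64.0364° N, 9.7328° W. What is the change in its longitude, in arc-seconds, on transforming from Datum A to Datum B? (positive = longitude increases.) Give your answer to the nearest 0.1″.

Δλ = 34.5″

sin φ = 0.899072, cos φ = 0.437800, sin λ = -0.169054, cos λ = 0.985607.
East component: ΔE = −sin λ·ΔX + cos λ·ΔY = −(-0.169054)(-316) + (0.985607)(528) = 466.98 m.
1° of latitude spans πR/180 = 111317 m; at latitude φ, 1° of longitude spans that × cos φ = 48734.6 m, so Δλ = 466.98 / 48734.6 × 3600 = 34.496″.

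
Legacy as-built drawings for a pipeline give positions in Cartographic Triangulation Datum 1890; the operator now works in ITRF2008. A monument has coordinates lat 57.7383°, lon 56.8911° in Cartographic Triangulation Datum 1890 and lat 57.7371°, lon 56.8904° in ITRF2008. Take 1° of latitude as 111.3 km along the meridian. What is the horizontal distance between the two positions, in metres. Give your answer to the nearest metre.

Δφ = 57.7371° − 57.7383° = -0.0012°; Δλ = 56.8904° − 56.8911° = -0.0007°.
ΔN = Δφ × 111300 = -133.6 m; ΔE = Δλ × 111300 × cos(57.7383°) = -0.0007 × 111300 × 0.533787 = -41.6 m.
Distance = √(ΔE² + ΔN²) = √((-41.6)² + (-133.6)²) = 139.9 m.

140 m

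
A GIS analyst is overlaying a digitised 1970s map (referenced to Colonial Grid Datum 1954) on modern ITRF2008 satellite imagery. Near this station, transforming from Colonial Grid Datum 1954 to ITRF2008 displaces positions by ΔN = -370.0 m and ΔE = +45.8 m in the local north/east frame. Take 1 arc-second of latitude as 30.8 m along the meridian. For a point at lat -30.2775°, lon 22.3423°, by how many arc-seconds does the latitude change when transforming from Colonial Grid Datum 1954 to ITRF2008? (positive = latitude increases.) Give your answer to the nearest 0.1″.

Δφ = -12.0″

1″ of latitude = 30.80 m, so Δφ = -370.0 / 30.80 = -12.013″.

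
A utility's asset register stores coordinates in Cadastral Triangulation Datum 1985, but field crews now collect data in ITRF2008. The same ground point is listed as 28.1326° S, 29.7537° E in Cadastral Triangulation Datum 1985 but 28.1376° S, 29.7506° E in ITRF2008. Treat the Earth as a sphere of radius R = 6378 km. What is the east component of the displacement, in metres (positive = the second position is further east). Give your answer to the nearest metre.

Δφ = -28.1376° − -28.1326° = -0.0050°; Δλ = 29.7506° − 29.7537° = -0.0031°.
1° along a meridian = πR/180 = 111317 m.
ΔN = Δφ × 111317 = -556.6 m; ΔE = Δλ × 111317 × cos(-28.1326°) = -0.0031 × 111317 × 0.881859 = -304.3 m.

ΔE = -304 m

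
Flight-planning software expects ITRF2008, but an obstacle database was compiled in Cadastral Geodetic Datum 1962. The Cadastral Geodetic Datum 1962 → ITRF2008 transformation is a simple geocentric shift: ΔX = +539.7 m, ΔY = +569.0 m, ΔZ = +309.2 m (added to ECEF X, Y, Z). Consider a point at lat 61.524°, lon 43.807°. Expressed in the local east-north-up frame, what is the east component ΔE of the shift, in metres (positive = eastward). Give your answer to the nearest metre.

ΔE = 37 m

The local east axis at (φ, λ) is (−sin λ, cos λ, 0), so ΔE = −sin(43.807°)·539.7 + cos(43.807°)·569.0 = 37.04 m.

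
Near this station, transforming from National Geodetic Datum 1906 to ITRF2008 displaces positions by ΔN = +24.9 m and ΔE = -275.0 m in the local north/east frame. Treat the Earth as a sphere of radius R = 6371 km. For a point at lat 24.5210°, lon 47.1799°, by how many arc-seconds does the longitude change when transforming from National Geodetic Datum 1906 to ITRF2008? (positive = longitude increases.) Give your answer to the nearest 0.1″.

Δλ = -9.8″

At latitude 24.5210°, cos φ = 0.909809.
One radian of longitude at latitude φ spans R cos φ, so Δλ = ΔE / (R cos φ) = -275.0 / (6371000 × 0.909809) = -4.7443e-05 rad = -9.786″.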